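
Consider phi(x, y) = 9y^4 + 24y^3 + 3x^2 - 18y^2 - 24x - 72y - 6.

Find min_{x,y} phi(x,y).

phi(x,y) separates as P(x) + Q(y) − 6, so its minimum is min P + min Q − 6.
P'(x) = 6x - 24 vanishes at x ∈ {4}; Q'(y) = 36(y - 1)(y + 1)(y + 2) vanishes at y ∈ {-2, -1, 1}.
Local minima of P (where P''>0): P(4)=-48. Local minima of Q: Q(-2)=24, Q(1)=-57.
So the global minimum of phi is P(4) + Q(1) − 6 = -48 − 57 − 6 = -111, attained at (4, 1).

-111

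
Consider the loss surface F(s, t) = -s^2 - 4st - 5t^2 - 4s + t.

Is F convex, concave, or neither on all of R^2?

F is quadratic, so its Hessian is the constant matrix H = [[-2, -4], [-4, -10]].
det(H) = 4, tr(H) = -12.
det(H) > 0 and tr(H) < 0, so H is negative definite everywhere: concave.

concave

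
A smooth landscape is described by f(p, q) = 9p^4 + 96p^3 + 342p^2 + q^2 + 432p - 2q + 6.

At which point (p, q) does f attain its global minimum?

(-1, 1)

f(p,q) separates as A(p) + B(q) + 6, so its minimum is min A + min B + 6.
A'(p) = 36(p + 1)(p + 3)(p + 4) vanishes at p ∈ {-4, -3, -1}; B'(q) = 2q - 2 vanishes at q ∈ {1}.
Local minima of A (where A''>0): A(-4)=-96, A(-1)=-177. Local minima of B: B(1)=-1.
So the global minimum of f is A(-1) + B(1) + 6 = -177 − 1 + 6 = -172, attained at (-1, 1).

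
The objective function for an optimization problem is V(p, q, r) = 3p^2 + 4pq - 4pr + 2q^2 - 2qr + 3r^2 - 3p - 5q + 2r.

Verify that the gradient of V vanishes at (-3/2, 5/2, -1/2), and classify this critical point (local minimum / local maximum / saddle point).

∇V = (6p + 4q - 4r - 3, 4p + 4q - 2r - 5, -4p - 2q + 6r + 2); substituting (-3/2, 5/2, -1/2) gives ∇V = (0, 0, 0), so (-3/2, 5/2, -1/2) is indeed a critical point.
The Hessian is constant: H = [[6, 4, -4], [4, 4, -2], [-4, -2, 6]].
Leading principal minors: Δ₁ = 6, Δ₂ = 8, Δ₃ = 24.
All leading minors are positive, so H is positive definite: a local minimum.

local minimum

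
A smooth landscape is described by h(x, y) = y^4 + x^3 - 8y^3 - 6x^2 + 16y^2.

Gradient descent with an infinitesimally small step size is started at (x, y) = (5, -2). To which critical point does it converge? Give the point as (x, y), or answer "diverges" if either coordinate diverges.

h is separable, so gradient descent decouples: x follows -∂h/∂x, y follows -∂h/∂y.
∂h/∂x = 3x(x - 4); at x=5 this is 15, so x decreases.
∂h/∂y = 4y(y - 4)(y - 2); at y=-2 this is -192, so y increases.
x converges to its nearest critical value 4 (a local min of the x-part); y converges to 0. The iterate converges to (4, 0).

(4, 0)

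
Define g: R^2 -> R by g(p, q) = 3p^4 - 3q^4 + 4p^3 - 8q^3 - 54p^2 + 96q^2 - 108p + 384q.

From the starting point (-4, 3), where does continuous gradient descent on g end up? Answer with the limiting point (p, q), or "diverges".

(-3, -2)

g is separable, so gradient descent decouples: p follows -∂g/∂p, q follows -∂g/∂q.
∂g/∂p = 12(p - 3)(p + 1)(p + 3); at p=-4 this is -252, so p increases.
∂g/∂q = -12(q - 4)(q + 2)(q + 4); at q=3 this is 420, so q decreases.
p converges to its nearest critical value -3 (a local min of the p-part); q converges to -2. The iterate converges to (-3, -2).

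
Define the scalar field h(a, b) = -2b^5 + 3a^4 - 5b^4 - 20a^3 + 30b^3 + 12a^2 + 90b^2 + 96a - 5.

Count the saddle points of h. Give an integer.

6

h separates as a function of a plus a function of b, so ∇h=0 decouples.
∂h/∂a = 12(a - 4)(a - 2)(a + 1) = 0 at a ∈ {-1, 2, 4}; ∂h/∂b = -10b(b - 3)(b + 2)(b + 3) = 0 at b ∈ {-3, -2, 0, 3}.
The Hessian is diagonal: diag(h_aa, h_bb). Second derivatives: h_aa(-1)=180, h_aa(2)=-72, h_aa(4)=120; h_bb(-3)=180, h_bb(-2)=-100, h_bb(0)=180, h_bb(3)=-900.
Saddle points occur where the two diagonal entries have opposite signs: (-1, -2), (-1, 3), (2, -3), (2, 0), (4, -2), (4, 3). Count: 6.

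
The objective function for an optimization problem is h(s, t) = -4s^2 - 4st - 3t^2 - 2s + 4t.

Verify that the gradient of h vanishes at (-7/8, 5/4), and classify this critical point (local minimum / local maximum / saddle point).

local maximum

∇h = (-8s - 4t - 2, -4s - 6t + 4); substituting (-7/8, 5/4) gives ∇h = (0, 0), so (-7/8, 5/4) is indeed a critical point.
The Hessian of h is constant: H = [[-8, -4], [-4, -6]].
det(H) = (-8)·(-6) − (-4)² = 32.
det(H) > 0 and tr(H) = -14 < 0, so H is negative definite and the point is a local maximum.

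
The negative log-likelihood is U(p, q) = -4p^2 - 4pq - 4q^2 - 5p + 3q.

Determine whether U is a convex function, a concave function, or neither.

concave

U is quadratic, so its Hessian is the constant matrix H = [[-8, -4], [-4, -8]].
det(H) = 48, tr(H) = -16.
det(H) > 0 and tr(H) < 0, so H is negative definite everywhere: concave.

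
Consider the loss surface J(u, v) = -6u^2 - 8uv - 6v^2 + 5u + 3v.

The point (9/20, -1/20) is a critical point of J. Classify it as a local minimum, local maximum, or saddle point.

local maximum

The Hessian of J is constant: H = [[-12, -8], [-8, -12]].
det(H) = (-12)·(-12) − (-8)² = 80.
det(H) > 0 and tr(H) = -24 < 0, so H is negative definite and the point is a local maximum.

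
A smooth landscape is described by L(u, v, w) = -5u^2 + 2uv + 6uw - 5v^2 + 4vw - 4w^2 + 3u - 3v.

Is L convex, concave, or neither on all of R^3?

L is quadratic, so its Hessian is the constant matrix H = [[-10, 2, 6], [2, -10, 4], [6, 4, -8]].
Leading principal minors: -10, 96, -152.
Signs alternate −, +, − ⇒ H ≺ 0 ⇒ concave.

concave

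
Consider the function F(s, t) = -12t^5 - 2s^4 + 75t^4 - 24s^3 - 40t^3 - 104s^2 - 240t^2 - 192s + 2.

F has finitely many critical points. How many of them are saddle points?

F separates as a function of s plus a function of t, so ∇F=0 decouples.
∂F/∂s = -8(s + 2)(s + 3)(s + 4) = 0 at s ∈ {-4, -3, -2}; ∂F/∂t = -60t(t - 4)(t - 2)(t + 1) = 0 at t ∈ {-1, 0, 2, 4}.
The Hessian is diagonal: diag(F_ss, F_tt). Second derivatives: F_ss(-4)=-16, F_ss(-3)=8, F_ss(-2)=-16; F_tt(-1)=900, F_tt(0)=-480, F_tt(2)=720, F_tt(4)=-2400.
Saddle points occur where the two diagonal entries have opposite signs: (-4, -1), (-4, 2), (-3, 0), (-3, 4), (-2, -1), (-2, 2). Count: 6.

6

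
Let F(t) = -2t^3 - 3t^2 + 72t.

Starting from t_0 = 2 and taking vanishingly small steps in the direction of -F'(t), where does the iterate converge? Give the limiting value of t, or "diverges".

F'(t) = -6(t - 3)(t + 4), so F'(2) = 36.
Gradient descent moves in the -F' direction, i.e. t is decreasing.
The nearest critical point in that direction is t = -4, where F'' = 42 > 0 (a local minimum). The iterate converges there.

-4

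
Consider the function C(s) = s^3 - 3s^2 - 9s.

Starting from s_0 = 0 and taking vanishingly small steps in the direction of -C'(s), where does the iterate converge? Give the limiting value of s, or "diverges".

C'(s) = 3(s - 3)(s + 1), so C'(0) = -9.
Gradient descent moves in the -C' direction, i.e. s is increasing.
The nearest critical point in that direction is s = 3, where C'' = 12 > 0 (a local minimum). The iterate converges there.

3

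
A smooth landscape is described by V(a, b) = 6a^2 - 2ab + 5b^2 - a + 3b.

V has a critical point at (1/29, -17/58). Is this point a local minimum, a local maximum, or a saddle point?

local minimum

The Hessian of V is constant: H = [[12, -2], [-2, 10]].
det(H) = 12·10 − (-2)² = 116.
det(H) > 0 and tr(H) = 22 > 0, so H is positive definite and the point is a local minimum.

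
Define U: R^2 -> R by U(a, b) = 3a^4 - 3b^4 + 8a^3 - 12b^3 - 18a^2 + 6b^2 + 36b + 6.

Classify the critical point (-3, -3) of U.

saddle point

The mixed partial ∂²U/∂a∂b is 0, so the Hessian at any point is diag(U_aa, U_bb) = diag(12(3a^2 + 4a - 3), 12(-3b^2 - 6b + 1)).
At (-3, -3): H = diag(144, -96).
The eigenvalues have opposite signs, so H is indefinite: a saddle point.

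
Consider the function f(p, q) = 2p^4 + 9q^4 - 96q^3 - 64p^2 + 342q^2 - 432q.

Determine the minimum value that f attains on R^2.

f(p,q) separates as A(p) + B(q), so its minimum is min A + min B.
A'(p) = 8p(p - 4)(p + 4) vanishes at p ∈ {-4, 0, 4}; B'(q) = 36(q - 4)(q - 3)(q - 1) vanishes at q ∈ {1, 3, 4}.
Local minima of A (where A''>0): A(-4)=-512, A(4)=-512. Local minima of B: B(1)=-177, B(4)=-96.
So the global minimum of f is A(-4) + B(1) = -512 − 177 = -689, attained at (-4, 1).

-689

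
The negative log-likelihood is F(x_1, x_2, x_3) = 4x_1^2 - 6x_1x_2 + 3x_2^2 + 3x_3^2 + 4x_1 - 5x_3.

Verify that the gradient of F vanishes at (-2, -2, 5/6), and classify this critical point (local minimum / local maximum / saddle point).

∇F = (8x_1 - 6x_2 + 4, -6x_1 + 6x_2, 6x_3 - 5); substituting (-2, -2, 5/6) gives ∇F = (0, 0, 0), so (-2, -2, 5/6) is indeed a critical point.
The Hessian is constant: H = [[8, -6, 0], [-6, 6, 0], [0, 0, 6]].
Leading principal minors: Δ₁ = 8, Δ₂ = 12, Δ₃ = 72.
All leading minors are positive, so H is positive definite: a local minimum.

local minimum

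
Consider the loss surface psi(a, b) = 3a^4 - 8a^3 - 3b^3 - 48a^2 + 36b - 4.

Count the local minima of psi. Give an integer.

2

psi separates as a function of a plus a function of b, so ∇psi=0 decouples.
∂psi/∂a = 12a(a - 4)(a + 2) = 0 at a ∈ {-2, 0, 4}; ∂psi/∂b = -9(b - 2)(b + 2) = 0 at b ∈ {-2, 2}.
The Hessian is diagonal: diag(psi_aa, psi_bb). Second derivatives: psi_aa(-2)=144, psi_aa(0)=-96, psi_aa(4)=288; psi_bb(-2)=36, psi_bb(2)=-36.
Local minima occur where both diagonal entries positive: (-2, -2), (4, -2). Count: 2.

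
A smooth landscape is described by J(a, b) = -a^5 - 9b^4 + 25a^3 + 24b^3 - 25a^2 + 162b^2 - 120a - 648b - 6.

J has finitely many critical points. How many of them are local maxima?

J separates as a function of a plus a function of b, so ∇J=0 decouples.
∂J/∂a = -5(a - 3)(a - 2)(a + 1)(a + 4) = 0 at a ∈ {-4, -1, 2, 3}; ∂J/∂b = -36(b - 3)(b - 2)(b + 3) = 0 at b ∈ {-3, 2, 3}.
The Hessian is diagonal: diag(J_aa, J_bb). Second derivatives: J_aa(-4)=630, J_aa(-1)=-180, J_aa(2)=90, J_aa(3)=-140; J_bb(-3)=-1080, J_bb(2)=180, J_bb(3)=-216.
Local maxima occur where both diagonal entries negative: (-1, -3), (-1, 3), (3, -3), (3, 3). Count: 4.

4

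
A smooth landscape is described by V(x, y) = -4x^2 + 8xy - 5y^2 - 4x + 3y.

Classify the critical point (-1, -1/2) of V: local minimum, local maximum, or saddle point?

local maximum

The Hessian of V is constant: H = [[-8, 8], [8, -10]].
det(H) = (-8)·(-10) − 8² = 16.
det(H) > 0 and tr(H) = -18 < 0, so H is negative definite and the point is a local maximum.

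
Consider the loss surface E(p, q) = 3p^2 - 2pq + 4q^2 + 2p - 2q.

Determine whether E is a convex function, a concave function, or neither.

E is quadratic, so its Hessian is the constant matrix H = [[6, -2], [-2, 8]].
det(H) = 44, tr(H) = 14.
det(H) > 0 and tr(H) > 0, so H is positive definite everywhere: convex.

convex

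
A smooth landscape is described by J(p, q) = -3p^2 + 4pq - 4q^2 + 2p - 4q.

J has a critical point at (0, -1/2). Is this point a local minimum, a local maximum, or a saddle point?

The Hessian of J is constant: H = [[-6, 4], [4, -8]].
det(H) = (-6)·(-8) − 4² = 32.
det(H) > 0 and tr(H) = -14 < 0, so H is negative definite and the point is a local maximum.

local maximum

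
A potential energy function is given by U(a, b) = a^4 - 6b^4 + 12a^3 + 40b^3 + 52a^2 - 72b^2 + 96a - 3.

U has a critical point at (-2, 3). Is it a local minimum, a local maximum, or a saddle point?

The mixed partial ∂²U/∂a∂b is 0, so the Hessian at any point is diag(U_aa, U_bb) = diag(4(3a^2 + 18a + 26), 24(-3b^2 + 10b - 6)).
At (-2, 3): H = diag(8, -72).
The eigenvalues have opposite signs, so H is indefinite: a saddle point.

saddle point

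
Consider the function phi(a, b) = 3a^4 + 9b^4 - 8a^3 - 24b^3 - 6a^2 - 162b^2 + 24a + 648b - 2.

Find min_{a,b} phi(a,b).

-2046

phi(a,b) separates as P(a) + Q(b) − 2, so its minimum is min P + min Q − 2.
P'(a) = 12(a - 2)(a - 1)(a + 1) vanishes at a ∈ {-1, 1, 2}; Q'(b) = 36(b - 3)(b - 2)(b + 3) vanishes at b ∈ {-3, 2, 3}.
Local minima of P (where P''>0): P(-1)=-19, P(2)=8. Local minima of Q: Q(-3)=-2025, Q(3)=567.
So the global minimum of phi is P(-1) + Q(-3) − 2 = -19 − 2025 − 2 = -2046, attained at (-1, -3).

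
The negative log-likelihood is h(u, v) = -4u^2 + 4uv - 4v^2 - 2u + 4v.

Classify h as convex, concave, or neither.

h is quadratic, so its Hessian is the constant matrix H = [[-8, 4], [4, -8]].
det(H) = 48, tr(H) = -16.
det(H) > 0 and tr(H) < 0, so H is negative definite everywhere: concave.

concave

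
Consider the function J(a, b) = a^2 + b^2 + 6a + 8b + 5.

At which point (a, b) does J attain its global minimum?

(-3, -4)

J(a,b) separates as P(a) + Q(b) + 5, so its minimum is min P + min Q + 5.
P'(a) = 2a + 6 vanishes at a ∈ {-3}; Q'(b) = 2b + 8 vanishes at b ∈ {-4}.
Local minima of P (where P''>0): P(-3)=-9. Local minima of Q: Q(-4)=-16.
So the global minimum of J is P(-3) + Q(-4) + 5 = -9 − 16 + 5 = -20, attained at (-3, -4).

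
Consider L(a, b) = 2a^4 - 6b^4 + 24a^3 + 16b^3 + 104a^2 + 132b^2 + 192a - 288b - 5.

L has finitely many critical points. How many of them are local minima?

2

L separates as a function of a plus a function of b, so ∇L=0 decouples.
∂L/∂a = 8(a + 2)(a + 3)(a + 4) = 0 at a ∈ {-4, -3, -2}; ∂L/∂b = -24(b - 4)(b - 1)(b + 3) = 0 at b ∈ {-3, 1, 4}.
The Hessian is diagonal: diag(L_aa, L_bb). Second derivatives: L_aa(-4)=16, L_aa(-3)=-8, L_aa(-2)=16; L_bb(-3)=-672, L_bb(1)=288, L_bb(4)=-504.
Local minima occur where both diagonal entries positive: (-4, 1), (-2, 1). Count: 2.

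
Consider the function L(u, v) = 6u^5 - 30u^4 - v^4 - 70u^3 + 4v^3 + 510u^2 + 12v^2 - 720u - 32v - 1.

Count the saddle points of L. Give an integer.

6

L separates as a function of u plus a function of v, so ∇L=0 decouples.
∂L/∂u = 30(u - 4)(u - 2)(u - 1)(u + 3) = 0 at u ∈ {-3, 1, 2, 4}; ∂L/∂v = -4(v - 4)(v - 1)(v + 2) = 0 at v ∈ {-2, 1, 4}.
The Hessian is diagonal: diag(L_uu, L_vv). Second derivatives: L_uu(-3)=-4200, L_uu(1)=360, L_uu(2)=-300, L_uu(4)=1260; L_vv(-2)=-72, L_vv(1)=36, L_vv(4)=-72.
Saddle points occur where the two diagonal entries have opposite signs: (-3, 1), (1, -2), (1, 4), (2, 1), (4, -2), (4, 4). Count: 6.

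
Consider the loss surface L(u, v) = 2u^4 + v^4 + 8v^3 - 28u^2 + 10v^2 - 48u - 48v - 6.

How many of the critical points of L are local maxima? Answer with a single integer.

1

L separates as a function of u plus a function of v, so ∇L=0 decouples.
∂L/∂u = 8(u - 3)(u + 1)(u + 2) = 0 at u ∈ {-2, -1, 3}; ∂L/∂v = 4(v - 1)(v + 3)(v + 4) = 0 at v ∈ {-4, -3, 1}.
The Hessian is diagonal: diag(L_uu, L_vv). Second derivatives: L_uu(-2)=40, L_uu(-1)=-32, L_uu(3)=160; L_vv(-4)=20, L_vv(-3)=-16, L_vv(1)=80.
Local maxima occur where both diagonal entries negative: (-1, -3). Count: 1.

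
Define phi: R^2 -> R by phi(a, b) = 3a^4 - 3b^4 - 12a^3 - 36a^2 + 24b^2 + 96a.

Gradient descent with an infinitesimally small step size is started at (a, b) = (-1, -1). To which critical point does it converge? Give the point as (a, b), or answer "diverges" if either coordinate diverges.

phi is separable, so gradient descent decouples: a follows -∂phi/∂a, b follows -∂phi/∂b.
∂phi/∂a = 12(a - 4)(a - 1)(a + 2); at a=-1 this is 120, so a decreases.
∂phi/∂b = -12b(b - 2)(b + 2); at b=-1 this is -36, so b increases.
a converges to its nearest critical value -2 (a local min of the a-part); b converges to 0. The iterate converges to (-2, 0).

(-2, 0)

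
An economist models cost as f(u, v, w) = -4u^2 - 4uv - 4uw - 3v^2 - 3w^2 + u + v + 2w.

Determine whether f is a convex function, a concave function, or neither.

concave

f is quadratic, so its Hessian is the constant matrix H = [[-8, -4, -4], [-4, -6, 0], [-4, 0, -6]].
Leading principal minors: -8, 32, -96.
Signs alternate −, +, − ⇒ H ≺ 0 ⇒ concave.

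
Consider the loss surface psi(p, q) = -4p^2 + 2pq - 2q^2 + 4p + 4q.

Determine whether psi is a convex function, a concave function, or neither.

psi is quadratic, so its Hessian is the constant matrix H = [[-8, 2], [2, -4]].
det(H) = 28, tr(H) = -12.
det(H) > 0 and tr(H) < 0, so H is negative definite everywhere: concave.

concave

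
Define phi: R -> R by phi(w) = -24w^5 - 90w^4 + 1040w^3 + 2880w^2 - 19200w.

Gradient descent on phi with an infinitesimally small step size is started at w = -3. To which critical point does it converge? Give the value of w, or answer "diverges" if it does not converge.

2

phi'(w) = -120(w - 4)(w - 2)(w + 4)(w + 5), so phi'(-3) = -8400.
Gradient descent moves in the -phi' direction, i.e. w is increasing.
The nearest critical point in that direction is w = 2, where phi'' = 10080 > 0 (a local minimum). The iterate converges there.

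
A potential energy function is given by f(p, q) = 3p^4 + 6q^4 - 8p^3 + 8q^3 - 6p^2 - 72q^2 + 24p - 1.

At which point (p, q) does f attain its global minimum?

f(p,q) separates as A(p) + B(q) − 1, so its minimum is min A + min B − 1.
A'(p) = 12(p - 2)(p - 1)(p + 1) vanishes at p ∈ {-1, 1, 2}; B'(q) = 24q(q - 2)(q + 3) vanishes at q ∈ {-3, 0, 2}.
Local minima of A (where A''>0): A(-1)=-19, A(2)=8. Local minima of B: B(-3)=-378, B(2)=-128.
So the global minimum of f is A(-1) + B(-3) − 1 = -19 − 378 − 1 = -398, attained at (-1, -3).

(-1, -3)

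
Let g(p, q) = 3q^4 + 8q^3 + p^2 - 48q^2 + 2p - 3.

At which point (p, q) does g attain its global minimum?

g(p,q) separates as A(p) + B(q) − 3, so its minimum is min A + min B − 3.
A'(p) = 2p + 2 vanishes at p ∈ {-1}; B'(q) = 12q(q - 2)(q + 4) vanishes at q ∈ {-4, 0, 2}.
Local minima of A (where A''>0): A(-1)=-1. Local minima of B: B(-4)=-512, B(2)=-80.
So the global minimum of g is A(-1) + B(-4) − 3 = -1 − 512 − 3 = -516, attained at (-1, -4).

(-1, -4)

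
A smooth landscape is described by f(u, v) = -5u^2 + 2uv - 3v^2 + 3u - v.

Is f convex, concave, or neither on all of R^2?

f is quadratic, so its Hessian is the constant matrix H = [[-10, 2], [2, -6]].
det(H) = 56, tr(H) = -16.
det(H) > 0 and tr(H) < 0, so H is negative definite everywhere: concave.

concave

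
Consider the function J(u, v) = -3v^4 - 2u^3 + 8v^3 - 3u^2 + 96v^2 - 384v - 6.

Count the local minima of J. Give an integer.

1

J separates as a function of u plus a function of v, so ∇J=0 decouples.
∂J/∂u = -6u(u + 1) = 0 at u ∈ {-1, 0}; ∂J/∂v = -12(v - 4)(v - 2)(v + 4) = 0 at v ∈ {-4, 2, 4}.
The Hessian is diagonal: diag(J_uu, J_vv). Second derivatives: J_uu(-1)=6, J_uu(0)=-6; J_vv(-4)=-576, J_vv(2)=144, J_vv(4)=-192.
Local minima occur where both diagonal entries positive: (-1, 2). Count: 1.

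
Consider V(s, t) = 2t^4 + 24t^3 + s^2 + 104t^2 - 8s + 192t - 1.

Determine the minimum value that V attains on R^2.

-145

V(s,t) separates as P(s) + Q(t) − 1, so its minimum is min P + min Q − 1.
P'(s) = 2s - 8 vanishes at s ∈ {4}; Q'(t) = 8(t + 2)(t + 3)(t + 4) vanishes at t ∈ {-4, -3, -2}.
Local minima of P (where P''>0): P(4)=-16. Local minima of Q: Q(-4)=-128, Q(-2)=-128.
So the global minimum of V is P(4) + Q(-4) − 1 = -16 − 128 − 1 = -145, attained at (4, -4).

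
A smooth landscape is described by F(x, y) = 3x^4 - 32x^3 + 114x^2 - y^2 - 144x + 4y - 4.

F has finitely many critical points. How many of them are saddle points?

F separates as a function of x plus a function of y, so ∇F=0 decouples.
∂F/∂x = 12(x - 4)(x - 3)(x - 1) = 0 at x ∈ {1, 3, 4}; ∂F/∂y = -2(y - 2) = 0 at y ∈ {2}.
The Hessian is diagonal: diag(F_xx, F_yy). Second derivatives: F_xx(1)=72, F_xx(3)=-24, F_xx(4)=36; F_yy(2)=-2.
Saddle points occur where the two diagonal entries have opposite signs: (1, 2), (4, 2). Count: 2.

2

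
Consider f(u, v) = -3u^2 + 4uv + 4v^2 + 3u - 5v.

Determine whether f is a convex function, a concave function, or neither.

f is quadratic, so its Hessian is the constant matrix H = [[-6, 4], [4, 8]].
det(H) = -64, tr(H) = 2.
det(H) < 0, so H is indefinite: neither convex nor concave.

neither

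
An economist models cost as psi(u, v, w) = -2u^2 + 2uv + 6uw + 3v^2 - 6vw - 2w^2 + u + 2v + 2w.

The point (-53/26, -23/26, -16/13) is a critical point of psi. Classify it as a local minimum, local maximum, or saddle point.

The Hessian is constant: H = [[-4, 2, 6], [2, 6, -6], [6, -6, -4]].
Leading principal minors: Δ₁ = -4, Δ₂ = -28, Δ₃ = -104.
The minors fit neither the all-positive nor the alternating-sign pattern, so H is indefinite: a saddle point.

saddle point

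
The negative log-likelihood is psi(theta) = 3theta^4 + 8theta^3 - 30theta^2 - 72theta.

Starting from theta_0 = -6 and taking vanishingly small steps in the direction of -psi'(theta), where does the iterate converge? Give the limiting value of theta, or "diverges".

psi'(theta) = 12(theta - 2)(theta + 1)(theta + 3), so psi'(-6) = -1440.
Gradient descent moves in the -psi' direction, i.e. theta is increasing.
The nearest critical point in that direction is theta = -3, where psi'' = 120 > 0 (a local minimum). The iterate converges there.

-3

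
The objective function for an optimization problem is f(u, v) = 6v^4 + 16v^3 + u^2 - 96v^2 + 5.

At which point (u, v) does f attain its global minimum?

f(u,v) separates as P(u) + Q(v) + 5, so its minimum is min P + min Q + 5.
P'(u) = 2u vanishes at u ∈ {0}; Q'(v) = 24v(v - 2)(v + 4) vanishes at v ∈ {-4, 0, 2}.
Local minima of P (where P''>0): P(0)=0. Local minima of Q: Q(-4)=-1024, Q(2)=-160.
So the global minimum of f is P(0) + Q(-4) + 5 = 0 − 1024 + 5 = -1019, attained at (0, -4).

(0, -4)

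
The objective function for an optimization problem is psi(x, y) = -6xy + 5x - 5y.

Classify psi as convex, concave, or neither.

neither

psi is quadratic, so its Hessian is the constant matrix H = [[0, -6], [-6, 0]].
det(H) = -36, tr(H) = 0.
det(H) < 0, so H is indefinite: neither convex nor concave.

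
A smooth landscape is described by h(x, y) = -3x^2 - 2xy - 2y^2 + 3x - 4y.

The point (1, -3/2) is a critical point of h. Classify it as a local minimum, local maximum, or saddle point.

The Hessian of h is constant: H = [[-6, -2], [-2, -4]].
det(H) = (-6)·(-4) − (-2)² = 20.
det(H) > 0 and tr(H) = -10 < 0, so H is negative definite and the point is a local maximum.

local maximum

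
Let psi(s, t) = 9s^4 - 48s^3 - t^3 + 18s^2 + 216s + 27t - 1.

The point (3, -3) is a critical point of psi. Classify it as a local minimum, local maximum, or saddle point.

local minimum

The mixed partial ∂²psi/∂s∂t is 0, so the Hessian at any point is diag(psi_ss, psi_tt) = diag(36(3s^2 - 8s + 1), -6t).
At (3, -3): H = diag(144, 18).
Both eigenvalues are positive, so H is positive definite: a local minimum.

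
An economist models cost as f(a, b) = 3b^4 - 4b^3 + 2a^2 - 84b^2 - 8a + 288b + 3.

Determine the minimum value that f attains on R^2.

-1477

f(a,b) separates as P(a) + Q(b) + 3, so its minimum is min P + min Q + 3.
P'(a) = 4a - 8 vanishes at a ∈ {2}; Q'(b) = 12(b - 3)(b - 2)(b + 4) vanishes at b ∈ {-4, 2, 3}.
Local minima of P (where P''>0): P(2)=-8. Local minima of Q: Q(-4)=-1472, Q(3)=243.
So the global minimum of f is P(2) + Q(-4) + 3 = -8 − 1472 + 3 = -1477, attained at (2, -4).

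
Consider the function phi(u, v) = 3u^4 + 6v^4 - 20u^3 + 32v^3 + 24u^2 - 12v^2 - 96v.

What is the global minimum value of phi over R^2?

phi(u,v) separates as P(u) + Q(v), so its minimum is min P + min Q.
P'(u) = 12u(u - 4)(u - 1) vanishes at u ∈ {0, 1, 4}; Q'(v) = 24(v - 1)(v + 1)(v + 4) vanishes at v ∈ {-4, -1, 1}.
Local minima of P (where P''>0): P(0)=0, P(4)=-128. Local minima of Q: Q(-4)=-320, Q(1)=-70.
So the global minimum of phi is P(4) + Q(-4) = -128 − 320 = -448, attained at (4, -4).

-448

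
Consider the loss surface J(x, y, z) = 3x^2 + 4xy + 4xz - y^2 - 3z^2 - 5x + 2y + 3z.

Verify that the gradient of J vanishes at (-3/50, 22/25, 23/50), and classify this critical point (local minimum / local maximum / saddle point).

∇J = (6x + 4y + 4z - 5, 4x - 2y + 2, 4x - 6z + 3); substituting (-3/50, 22/25, 23/50) gives ∇J = (0, 0, 0), so (-3/50, 22/25, 23/50) is indeed a critical point.
The Hessian is constant: H = [[6, 4, 4], [4, -2, 0], [4, 0, -6]].
Leading principal minors: Δ₁ = 6, Δ₂ = -28, Δ₃ = 200.
The minors fit neither the all-positive nor the alternating-sign pattern, so H is indefinite: a saddle point.

saddle point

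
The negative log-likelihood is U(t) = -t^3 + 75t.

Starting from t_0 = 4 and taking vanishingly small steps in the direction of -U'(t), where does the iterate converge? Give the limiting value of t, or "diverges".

-5

U'(t) = -3(t - 5)(t + 5), so U'(4) = 27.
Gradient descent moves in the -U' direction, i.e. t is decreasing.
The nearest critical point in that direction is t = -5, where U'' = 30 > 0 (a local minimum). The iterate converges there.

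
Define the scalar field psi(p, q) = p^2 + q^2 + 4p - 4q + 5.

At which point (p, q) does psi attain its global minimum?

(-2, 2)

psi(p,q) separates as A(p) + B(q) + 5, so its minimum is min A + min B + 5.
A'(p) = 2p + 4 vanishes at p ∈ {-2}; B'(q) = 2q - 4 vanishes at q ∈ {2}.
Local minima of A (where A''>0): A(-2)=-4. Local minima of B: B(2)=-4.
So the global minimum of psi is A(-2) + B(2) + 5 = -4 − 4 + 5 = -3, attained at (-2, 2).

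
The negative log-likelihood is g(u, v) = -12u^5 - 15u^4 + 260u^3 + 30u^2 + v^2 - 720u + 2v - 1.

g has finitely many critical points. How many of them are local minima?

g separates as a function of u plus a function of v, so ∇g=0 decouples.
∂g/∂u = -60(u - 3)(u - 1)(u + 1)(u + 4) = 0 at u ∈ {-4, -1, 1, 3}; ∂g/∂v = 2(v + 1) = 0 at v ∈ {-1}.
The Hessian is diagonal: diag(g_uu, g_vv). Second derivatives: g_uu(-4)=6300, g_uu(-1)=-1440, g_uu(1)=1200, g_uu(3)=-3360; g_vv(-1)=2.
Local minima occur where both diagonal entries positive: (-4, -1), (1, -1). Count: 2.

2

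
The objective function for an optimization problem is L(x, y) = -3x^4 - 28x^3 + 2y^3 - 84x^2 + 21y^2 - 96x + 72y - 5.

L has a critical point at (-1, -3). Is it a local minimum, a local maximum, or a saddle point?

The mixed partial ∂²L/∂x∂y is 0, so the Hessian at any point is diag(L_xx, L_yy) = diag(-12(3x^2 + 14x + 14), 6(2y + 7)).
At (-1, -3): H = diag(-36, 6).
The eigenvalues have opposite signs, so H is indefinite: a saddle point.

saddle point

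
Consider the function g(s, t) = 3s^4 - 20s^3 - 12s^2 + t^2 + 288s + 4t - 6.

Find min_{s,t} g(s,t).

-426

g(s,t) separates as P(s) + Q(t) − 6, so its minimum is min P + min Q − 6.
P'(s) = 12(s - 4)(s - 3)(s + 2) vanishes at s ∈ {-2, 3, 4}; Q'(t) = 2(t + 2) vanishes at t ∈ {-2}.
Local minima of P (where P''>0): P(-2)=-416, P(4)=448. Local minima of Q: Q(-2)=-4.
So the global minimum of g is P(-2) + Q(-2) − 6 = -416 − 4 − 6 = -426, attained at (-2, -2).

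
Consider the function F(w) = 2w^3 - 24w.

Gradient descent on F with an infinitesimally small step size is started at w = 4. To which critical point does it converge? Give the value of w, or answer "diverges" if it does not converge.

F'(w) = 6(w - 2)(w + 2), so F'(4) = 72.
Gradient descent moves in the -F' direction, i.e. w is decreasing.
The nearest critical point in that direction is w = 2, where F'' = 24 > 0 (a local minimum). The iterate converges there.

2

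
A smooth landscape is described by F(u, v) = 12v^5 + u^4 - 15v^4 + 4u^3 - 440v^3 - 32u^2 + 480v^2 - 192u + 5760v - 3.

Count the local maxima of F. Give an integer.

F separates as a function of u plus a function of v, so ∇F=0 decouples.
∂F/∂u = 4(u - 4)(u + 3)(u + 4) = 0 at u ∈ {-4, -3, 4}; ∂F/∂v = 60(v - 4)(v - 3)(v + 2)(v + 4) = 0 at v ∈ {-4, -2, 3, 4}.
The Hessian is diagonal: diag(F_uu, F_vv). Second derivatives: F_uu(-4)=32, F_uu(-3)=-28, F_uu(4)=224; F_vv(-4)=-6720, F_vv(-2)=3600, F_vv(3)=-2100, F_vv(4)=2880.
Local maxima occur where both diagonal entries negative: (-3, -4), (-3, 3). Count: 2.

2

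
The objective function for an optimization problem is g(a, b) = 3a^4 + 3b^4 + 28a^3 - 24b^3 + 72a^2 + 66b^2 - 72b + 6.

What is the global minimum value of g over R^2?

g(a,b) separates as P(a) + Q(b) + 6, so its minimum is min P + min Q + 6.
P'(a) = 12a(a + 3)(a + 4) vanishes at a ∈ {-4, -3, 0}; Q'(b) = 12(b - 3)(b - 2)(b - 1) vanishes at b ∈ {1, 2, 3}.
Local minima of P (where P''>0): P(-4)=128, P(0)=0. Local minima of Q: Q(1)=-27, Q(3)=-27.
So the global minimum of g is P(0) + Q(1) + 6 = 0 − 27 + 6 = -21, attained at (0, 1).

-21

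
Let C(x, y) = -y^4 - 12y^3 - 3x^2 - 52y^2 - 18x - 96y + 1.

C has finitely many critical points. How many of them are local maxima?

2

C separates as a function of x plus a function of y, so ∇C=0 decouples.
∂C/∂x = -6(x + 3) = 0 at x ∈ {-3}; ∂C/∂y = -4(y + 2)(y + 3)(y + 4) = 0 at y ∈ {-4, -3, -2}.
The Hessian is diagonal: diag(C_xx, C_yy). Second derivatives: C_xx(-3)=-6; C_yy(-4)=-8, C_yy(-3)=4, C_yy(-2)=-8.
Local maxima occur where both diagonal entries negative: (-3, -4), (-3, -2). Count: 2.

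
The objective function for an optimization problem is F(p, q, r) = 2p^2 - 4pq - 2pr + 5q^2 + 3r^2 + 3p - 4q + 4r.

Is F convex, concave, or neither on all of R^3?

F is quadratic, so its Hessian is the constant matrix H = [[4, -4, -2], [-4, 10, 0], [-2, 0, 6]].
Leading principal minors: 4, 24, 104.
All positive ⇒ H ≻ 0 ⇒ convex.

convex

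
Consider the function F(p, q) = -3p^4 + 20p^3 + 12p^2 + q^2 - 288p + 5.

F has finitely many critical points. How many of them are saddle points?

2

F separates as a function of p plus a function of q, so ∇F=0 decouples.
∂F/∂p = -12(p - 4)(p - 3)(p + 2) = 0 at p ∈ {-2, 3, 4}; ∂F/∂q = 2q = 0 at q ∈ {0}.
The Hessian is diagonal: diag(F_pp, F_qq). Second derivatives: F_pp(-2)=-360, F_pp(3)=60, F_pp(4)=-72; F_qq(0)=2.
Saddle points occur where the two diagonal entries have opposite signs: (-2, 0), (4, 0). Count: 2.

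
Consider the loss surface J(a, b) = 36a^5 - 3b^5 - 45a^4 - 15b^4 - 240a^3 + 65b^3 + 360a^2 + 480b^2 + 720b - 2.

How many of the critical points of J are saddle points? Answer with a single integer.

8

J separates as a function of a plus a function of b, so ∇J=0 decouples.
∂J/∂a = 180a(a - 2)(a - 1)(a + 2) = 0 at a ∈ {-2, 0, 1, 2}; ∂J/∂b = -15(b - 4)(b + 1)(b + 3)(b + 4) = 0 at b ∈ {-4, -3, -1, 4}.
The Hessian is diagonal: diag(J_aa, J_bb). Second derivatives: J_aa(-2)=-4320, J_aa(0)=720, J_aa(1)=-540, J_aa(2)=1440; J_bb(-4)=360, J_bb(-3)=-210, J_bb(-1)=450, J_bb(4)=-4200.
Saddle points occur where the two diagonal entries have opposite signs: (-2, -4), (-2, -1), (0, -3), (0, 4), (1, -4), (1, -1), (2, -3), (2, 4). Count: 8.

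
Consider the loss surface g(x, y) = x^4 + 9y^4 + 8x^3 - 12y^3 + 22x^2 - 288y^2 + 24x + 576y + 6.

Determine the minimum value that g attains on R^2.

g(x,y) separates as P(x) + Q(y) + 6, so its minimum is min P + min Q + 6.
P'(x) = 4(x + 1)(x + 2)(x + 3) vanishes at x ∈ {-3, -2, -1}; Q'(y) = 36(y - 4)(y - 1)(y + 4) vanishes at y ∈ {-4, 1, 4}.
Local minima of P (where P''>0): P(-3)=-9, P(-1)=-9. Local minima of Q: Q(-4)=-3840, Q(4)=-768.
So the global minimum of g is P(-3) + Q(-4) + 6 = -9 − 3840 + 6 = -3843, attained at (-3, -4).

-3843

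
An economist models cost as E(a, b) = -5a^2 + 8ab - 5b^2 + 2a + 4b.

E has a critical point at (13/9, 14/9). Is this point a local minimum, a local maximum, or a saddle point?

The Hessian of E is constant: H = [[-10, 8], [8, -10]].
det(H) = (-10)·(-10) − 8² = 36.
det(H) > 0 and tr(H) = -20 < 0, so H is negative definite and the point is a local maximum.

local maximum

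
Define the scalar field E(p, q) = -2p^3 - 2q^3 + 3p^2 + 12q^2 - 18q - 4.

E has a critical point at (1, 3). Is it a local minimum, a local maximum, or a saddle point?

The mixed partial ∂²E/∂p∂q is 0, so the Hessian at any point is diag(E_pp, E_qq) = diag(6(-2p + 1), 12(-q + 2)).
At (1, 3): H = diag(-6, -12).
Both eigenvalues are negative, so H is negative definite: a local maximum.

local maximum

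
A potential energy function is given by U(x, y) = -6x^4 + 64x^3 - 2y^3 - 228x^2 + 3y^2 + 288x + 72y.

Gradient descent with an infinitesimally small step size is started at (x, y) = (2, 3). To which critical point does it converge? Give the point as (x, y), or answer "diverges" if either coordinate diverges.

U is separable, so gradient descent decouples: x follows -∂U/∂x, y follows -∂U/∂y.
∂U/∂x = -24(x - 4)(x - 3)(x - 1); at x=2 this is -48, so x increases.
∂U/∂y = -6(y - 4)(y + 3); at y=3 this is 36, so y decreases.
x converges to its nearest critical value 3 (a local min of the x-part); y converges to -3. The iterate converges to (3, -3).

(3, -3)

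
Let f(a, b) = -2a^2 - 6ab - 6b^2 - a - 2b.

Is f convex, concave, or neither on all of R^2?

f is quadratic, so its Hessian is the constant matrix H = [[-4, -6], [-6, -12]].
det(H) = 12, tr(H) = -16.
det(H) > 0 and tr(H) < 0, so H is negative definite everywhere: concave.

concave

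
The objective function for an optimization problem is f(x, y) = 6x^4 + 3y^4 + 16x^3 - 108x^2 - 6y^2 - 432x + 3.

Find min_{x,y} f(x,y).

-1350

f(x,y) separates as P(x) + Q(y) + 3, so its minimum is min P + min Q + 3.
P'(x) = 24(x - 3)(x + 2)(x + 3) vanishes at x ∈ {-3, -2, 3}; Q'(y) = 12y(y - 1)(y + 1) vanishes at y ∈ {-1, 0, 1}.
Local minima of P (where P''>0): P(-3)=378, P(3)=-1350. Local minima of Q: Q(-1)=-3, Q(1)=-3.
So the global minimum of f is P(3) + Q(-1) + 3 = -1350 − 3 + 3 = -1350, attained at (3, -1).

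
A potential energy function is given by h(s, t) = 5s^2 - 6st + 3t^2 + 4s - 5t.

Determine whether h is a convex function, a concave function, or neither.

convex

h is quadratic, so its Hessian is the constant matrix H = [[10, -6], [-6, 6]].
det(H) = 24, tr(H) = 16.
det(H) > 0 and tr(H) > 0, so H is positive definite everywhere: convex.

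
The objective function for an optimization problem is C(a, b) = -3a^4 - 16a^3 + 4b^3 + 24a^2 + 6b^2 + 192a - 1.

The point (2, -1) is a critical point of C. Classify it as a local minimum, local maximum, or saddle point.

The mixed partial ∂²C/∂a∂b is 0, so the Hessian at any point is diag(C_aa, C_bb) = diag(12(-3a^2 - 8a + 4), 12(2b + 1)).
At (2, -1): H = diag(-288, -12).
Both eigenvalues are negative, so H is negative definite: a local maximum.

local maximum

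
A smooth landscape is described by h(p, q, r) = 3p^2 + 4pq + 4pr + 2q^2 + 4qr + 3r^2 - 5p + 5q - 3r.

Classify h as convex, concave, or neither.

h is quadratic, so its Hessian is the constant matrix H = [[6, 4, 4], [4, 4, 4], [4, 4, 6]].
Leading principal minors: 6, 8, 16.
All positive ⇒ H ≻ 0 ⇒ convex.

convex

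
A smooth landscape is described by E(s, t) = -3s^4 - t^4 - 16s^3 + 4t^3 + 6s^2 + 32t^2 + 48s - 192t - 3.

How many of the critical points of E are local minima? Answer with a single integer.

1

E separates as a function of s plus a function of t, so ∇E=0 decouples.
∂E/∂s = -12(s - 1)(s + 1)(s + 4) = 0 at s ∈ {-4, -1, 1}; ∂E/∂t = -4(t - 4)(t - 3)(t + 4) = 0 at t ∈ {-4, 3, 4}.
The Hessian is diagonal: diag(E_ss, E_tt). Second derivatives: E_ss(-4)=-180, E_ss(-1)=72, E_ss(1)=-120; E_tt(-4)=-224, E_tt(3)=28, E_tt(4)=-32.
Local minima occur where both diagonal entries positive: (-1, 3). Count: 1.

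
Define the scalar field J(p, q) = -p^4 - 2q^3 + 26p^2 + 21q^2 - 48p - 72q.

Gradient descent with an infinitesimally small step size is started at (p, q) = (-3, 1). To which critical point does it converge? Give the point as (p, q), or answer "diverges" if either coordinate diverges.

J is separable, so gradient descent decouples: p follows -∂J/∂p, q follows -∂J/∂q.
∂J/∂p = -4(p - 3)(p - 1)(p + 4); at p=-3 this is -96, so p increases.
∂J/∂q = -6(q - 4)(q - 3); at q=1 this is -36, so q increases.
p converges to its nearest critical value 1 (a local min of the p-part); q converges to 3. The iterate converges to (1, 3).

(1, 3)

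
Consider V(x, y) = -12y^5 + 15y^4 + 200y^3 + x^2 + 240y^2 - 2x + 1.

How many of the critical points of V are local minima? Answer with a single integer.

V separates as a function of x plus a function of y, so ∇V=0 decouples.
∂V/∂x = 2(x - 1) = 0 at x ∈ {1}; ∂V/∂y = -60y(y - 4)(y + 1)(y + 2) = 0 at y ∈ {-2, -1, 0, 4}.
The Hessian is diagonal: diag(V_xx, V_yy). Second derivatives: V_xx(1)=2; V_yy(-2)=720, V_yy(-1)=-300, V_yy(0)=480, V_yy(4)=-7200.
Local minima occur where both diagonal entries positive: (1, -2), (1, 0). Count: 2.

2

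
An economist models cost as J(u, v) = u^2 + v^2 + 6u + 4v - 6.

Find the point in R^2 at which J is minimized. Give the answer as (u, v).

(-3, -2)

J(u,v) separates as P(u) + Q(v) − 6, so its minimum is min P + min Q − 6.
P'(u) = 2u + 6 vanishes at u ∈ {-3}; Q'(v) = 2v + 4 vanishes at v ∈ {-2}.
Local minima of P (where P''>0): P(-3)=-9. Local minima of Q: Q(-2)=-4.
So the global minimum of J is P(-3) + Q(-2) − 6 = -9 − 4 − 6 = -19, attained at (-3, -2).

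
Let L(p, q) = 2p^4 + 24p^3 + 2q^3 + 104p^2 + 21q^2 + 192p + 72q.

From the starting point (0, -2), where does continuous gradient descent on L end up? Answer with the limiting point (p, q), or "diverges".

(-2, -3)

L is separable, so gradient descent decouples: p follows -∂L/∂p, q follows -∂L/∂q.
∂L/∂p = 8(p + 2)(p + 3)(p + 4); at p=0 this is 192, so p decreases.
∂L/∂q = 6(q + 3)(q + 4); at q=-2 this is 12, so q decreases.
p converges to its nearest critical value -2 (a local min of the p-part); q converges to -3. The iterate converges to (-2, -3).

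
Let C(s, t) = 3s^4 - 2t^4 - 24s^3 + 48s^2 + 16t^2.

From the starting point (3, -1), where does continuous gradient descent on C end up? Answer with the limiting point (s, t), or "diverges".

C is separable, so gradient descent decouples: s follows -∂C/∂s, t follows -∂C/∂t.
∂C/∂s = 12s(s - 4)(s - 2); at s=3 this is -36, so s increases.
∂C/∂t = -8t(t - 2)(t + 2); at t=-1 this is -24, so t increases.
s converges to its nearest critical value 4 (a local min of the s-part); t converges to 0. The iterate converges to (4, 0).

(4, 0)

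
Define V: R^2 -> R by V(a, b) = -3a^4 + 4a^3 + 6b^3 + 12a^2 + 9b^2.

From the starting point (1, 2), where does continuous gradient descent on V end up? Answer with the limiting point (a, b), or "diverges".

V is separable, so gradient descent decouples: a follows -∂V/∂a, b follows -∂V/∂b.
∂V/∂a = -12a(a - 2)(a + 1); at a=1 this is 24, so a decreases.
∂V/∂b = 18b(b + 1); at b=2 this is 108, so b decreases.
a converges to its nearest critical value 0 (a local min of the a-part); b converges to 0. The iterate converges to (0, 0).

(0, 0)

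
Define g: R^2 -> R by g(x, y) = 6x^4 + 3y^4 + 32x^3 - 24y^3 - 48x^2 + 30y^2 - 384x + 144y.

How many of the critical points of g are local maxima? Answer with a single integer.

g separates as a function of x plus a function of y, so ∇g=0 decouples.
∂g/∂x = 24(x - 2)(x + 2)(x + 4) = 0 at x ∈ {-4, -2, 2}; ∂g/∂y = 12(y - 4)(y - 3)(y + 1) = 0 at y ∈ {-1, 3, 4}.
The Hessian is diagonal: diag(g_xx, g_yy). Second derivatives: g_xx(-4)=288, g_xx(-2)=-192, g_xx(2)=576; g_yy(-1)=240, g_yy(3)=-48, g_yy(4)=60.
Local maxima occur where both diagonal entries negative: (-2, 3). Count: 1.

1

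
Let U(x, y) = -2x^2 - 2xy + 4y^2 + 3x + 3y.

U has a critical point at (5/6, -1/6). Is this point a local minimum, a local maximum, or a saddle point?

The Hessian of U is constant: H = [[-4, -2], [-2, 8]].
det(H) = (-4)·8 − (-2)² = -36.
Since det(H) < 0, H is indefinite and the critical point is a saddle point.

saddle point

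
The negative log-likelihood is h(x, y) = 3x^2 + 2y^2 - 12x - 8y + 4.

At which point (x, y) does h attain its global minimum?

(2, 2)

h(x,y) separates as P(x) + Q(y) + 4, so its minimum is min P + min Q + 4.
P'(x) = 6x - 12 vanishes at x ∈ {2}; Q'(y) = 4y - 8 vanishes at y ∈ {2}.
Local minima of P (where P''>0): P(2)=-12. Local minima of Q: Q(2)=-8.
So the global minimum of h is P(2) + Q(2) + 4 = -12 − 8 + 4 = -16, attained at (2, 2).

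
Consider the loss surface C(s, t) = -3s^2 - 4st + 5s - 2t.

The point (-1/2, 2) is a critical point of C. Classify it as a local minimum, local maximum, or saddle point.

The Hessian of C is constant: H = [[-6, -4], [-4, 0]].
det(H) = (-6)·0 − (-4)² = -16.
Since det(H) < 0, H is indefinite and the critical point is a saddle point.

saddle point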